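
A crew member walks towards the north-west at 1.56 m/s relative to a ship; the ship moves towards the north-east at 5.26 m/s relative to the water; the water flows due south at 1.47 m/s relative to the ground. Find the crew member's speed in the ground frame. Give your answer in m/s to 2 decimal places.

In east/north components (m/s): crew member relative to ship = (-1.103, 1.103); ship relative to water = (3.719, 3.719); water relative to ground = (0.000, -1.470).
Sum = (2.616, 3.352) m/s.
Speed = |(2.616, 3.352)| = 4.253 m/s.

4.25 m/s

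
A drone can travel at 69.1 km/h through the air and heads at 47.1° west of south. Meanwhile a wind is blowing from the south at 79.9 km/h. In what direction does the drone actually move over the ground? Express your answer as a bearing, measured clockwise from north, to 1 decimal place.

303.0°

Taking east as x and north as y: velocity relative to the air = (-50.619, -47.038) km/h; the air relative to ground = (0.000, 79.900) km/h.
Velocity relative to ground = (-50.619, -47.038) + (0.000, 79.900) = (-50.619, 32.862) km/h.
Bearing = atan2(-50.62, 32.86) = 302.99° clockwise from north.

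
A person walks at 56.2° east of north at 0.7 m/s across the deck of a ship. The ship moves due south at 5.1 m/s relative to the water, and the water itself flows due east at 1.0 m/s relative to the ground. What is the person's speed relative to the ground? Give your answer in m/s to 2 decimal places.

In east/north components (m/s): person relative to ship = (0.582, 0.389); ship relative to water = (0.000, -5.100); water relative to ground = (1.000, 0.000).
Sum = (1.582, -4.711) m/s.
Speed = |(1.582, -4.711)| = 4.969 m/s.

4.97 m/s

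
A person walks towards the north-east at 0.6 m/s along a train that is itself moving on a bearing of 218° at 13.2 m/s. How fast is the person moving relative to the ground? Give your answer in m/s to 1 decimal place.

12.6 m/s

Taking east as x and north as y: train velocity = (-8.127, -10.402) m/s; person velocity relative to train = (0.424, 0.424) m/s.
Velocity relative to ground = (-8.127, -10.402) + (0.424, 0.424) = (-7.702, -9.977) m/s.
Speed = |(-7.702, -9.977)| = 12.605 m/s.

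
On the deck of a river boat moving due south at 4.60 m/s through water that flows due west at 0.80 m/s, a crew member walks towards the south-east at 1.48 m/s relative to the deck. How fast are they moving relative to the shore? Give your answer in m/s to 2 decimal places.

In east/north components (m/s): crew member relative to river boat = (1.047, -1.047); river boat relative to water = (0.000, -4.600); water relative to ground = (-0.800, 0.000).
Sum = (0.247, -5.647) m/s.
Speed = |(0.247, -5.647)| = 5.652 m/s.

5.65 m/s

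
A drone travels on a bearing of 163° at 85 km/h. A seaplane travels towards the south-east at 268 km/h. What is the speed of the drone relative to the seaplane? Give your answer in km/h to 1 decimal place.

Taking east as x and north as y: drone velocity = (24.852, -81.286) km/h; seaplane velocity = (189.505, -189.505) km/h.
Velocity of drone relative to seaplane = (24.852, -81.286) − (189.505, -189.505) = (-164.653, 108.219) km/h.
Magnitude = |(-164.653, 108.219)| = 197.033 km/h.

197.0 km/h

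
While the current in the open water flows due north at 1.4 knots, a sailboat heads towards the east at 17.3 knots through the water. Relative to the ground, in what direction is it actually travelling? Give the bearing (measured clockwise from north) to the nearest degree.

Taking east as x and north as y: velocity relative to the water = (17.300, 0.000) knots; the water relative to ground = (0.000, 1.400) knots.
Velocity relative to ground = (17.300, 0.000) + (0.000, 1.400) = (17.300, 1.400) knots.
Bearing = atan2(17.30, 1.40) = 85.37° clockwise from north.

085°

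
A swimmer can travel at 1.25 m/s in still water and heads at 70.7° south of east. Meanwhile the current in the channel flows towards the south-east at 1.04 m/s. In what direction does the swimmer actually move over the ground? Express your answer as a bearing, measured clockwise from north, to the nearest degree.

149°

Taking east as x and north as y: velocity relative to the water = (0.413, -1.180) m/s; the water relative to ground = (0.735, -0.735) m/s.
Velocity relative to ground = (0.413, -1.180) + (0.735, -0.735) = (1.149, -1.915) m/s.
Bearing = atan2(1.15, -1.92) = 149.05° clockwise from north.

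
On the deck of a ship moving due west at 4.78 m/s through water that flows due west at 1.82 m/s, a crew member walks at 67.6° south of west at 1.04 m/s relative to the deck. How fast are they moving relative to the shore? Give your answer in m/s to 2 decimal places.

7.06 m/s

In east/north components (m/s): crew member relative to ship = (-0.396, -0.962); ship relative to water = (-4.780, 0.000); water relative to ground = (-1.820, 0.000).
Sum = (-6.996, -0.962) m/s.
Speed = |(-6.996, -0.962)| = 7.062 m/s.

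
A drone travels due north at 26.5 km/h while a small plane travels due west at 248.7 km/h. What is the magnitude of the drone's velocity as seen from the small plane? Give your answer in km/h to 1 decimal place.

Taking east as x and north as y: drone velocity = (0.000, 26.500) km/h; small plane velocity = (-248.700, 0.000) km/h.
Velocity of drone relative to small plane = (0.000, 26.500) − (-248.700, 0.000) = (248.700, 26.500) km/h.
Magnitude = |(248.700, 26.500)| = 250.108 km/h.

250.1 km/h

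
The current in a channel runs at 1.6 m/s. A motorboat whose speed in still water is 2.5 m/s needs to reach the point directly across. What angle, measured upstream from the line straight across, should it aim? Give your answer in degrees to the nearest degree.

To cancel the current, the upstream component of the motorboat's velocity must equal the flow: 2.5 sin θ = 1.6.
sin θ = 1.6 / 2.5 = 0.6400.
θ = arcsin(0.6400) = 39.792°.

40°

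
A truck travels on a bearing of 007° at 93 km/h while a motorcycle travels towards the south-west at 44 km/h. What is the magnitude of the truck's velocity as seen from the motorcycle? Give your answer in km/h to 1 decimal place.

Taking east as x and north as y: truck velocity = (11.334, 92.307) km/h; motorcycle velocity = (-31.113, -31.113) km/h.
Velocity of truck relative to motorcycle = (11.334, 92.307) − (-31.113, -31.113) = (42.447, 123.419) km/h.
Magnitude = |(42.447, 123.419)| = 130.515 km/h.

130.5 km/h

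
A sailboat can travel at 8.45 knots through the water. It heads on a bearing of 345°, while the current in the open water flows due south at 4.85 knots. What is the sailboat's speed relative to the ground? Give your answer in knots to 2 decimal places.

3.97 knots

Taking east as x and north as y: velocity relative to the water = (-2.187, 8.162) knots; the water relative to ground = (0.000, -4.850) knots.
Velocity relative to ground = (-2.187, 8.162) + (0.000, -4.850) = (-2.187, 3.312) knots.
Speed = |(-2.187, 3.312)| = 3.969 knots.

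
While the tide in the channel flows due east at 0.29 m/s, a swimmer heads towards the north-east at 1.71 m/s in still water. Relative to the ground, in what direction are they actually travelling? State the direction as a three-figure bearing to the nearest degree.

Taking east as x and north as y: velocity relative to the water = (1.209, 1.209) m/s; the water relative to ground = (0.290, 0.000) m/s.
Velocity relative to ground = (1.209, 1.209) + (0.290, 0.000) = (1.499, 1.209) m/s.
Bearing = atan2(1.50, 1.21) = 51.11° clockwise from north.

051°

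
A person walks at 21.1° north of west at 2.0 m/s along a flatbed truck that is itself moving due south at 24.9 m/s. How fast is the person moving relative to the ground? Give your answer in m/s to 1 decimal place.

24.3 m/s

Taking east as x and north as y: flatbed truck velocity = (0.000, -24.900) m/s; person velocity relative to flatbed truck = (-1.866, 0.720) m/s.
Velocity relative to ground = (0.000, -24.900) + (-1.866, 0.720) = (-1.866, -24.180) m/s.
Speed = |(-1.866, -24.180)| = 24.252 m/s.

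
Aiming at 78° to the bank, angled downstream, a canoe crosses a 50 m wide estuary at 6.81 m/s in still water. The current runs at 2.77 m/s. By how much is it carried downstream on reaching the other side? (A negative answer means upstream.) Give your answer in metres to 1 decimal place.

31.4 m

Perpendicular speed = 6.661 m/s; crossing time = 50 / 6.661 = 7.506 s.
Net downstream speed = 4.186 m/s.
Drift = 4.186 × 7.506 = 31.420 m (downstream).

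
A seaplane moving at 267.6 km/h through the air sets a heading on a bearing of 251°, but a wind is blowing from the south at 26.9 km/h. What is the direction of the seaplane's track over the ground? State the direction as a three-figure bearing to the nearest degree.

Taking east as x and north as y: velocity relative to the air = (-253.021, -87.122) km/h; the air relative to ground = (0.000, 26.900) km/h.
Velocity relative to ground = (-253.021, -87.122) + (0.000, 26.900) = (-253.021, -60.222) km/h.
Bearing = atan2(-253.02, -60.22) = 256.61° clockwise from north.

257°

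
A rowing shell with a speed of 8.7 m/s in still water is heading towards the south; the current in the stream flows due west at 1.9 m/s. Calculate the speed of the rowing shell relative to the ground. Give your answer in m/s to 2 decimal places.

8.91 m/s

Taking east as x and north as y: velocity relative to the water = (0.000, -8.700) m/s; the water relative to ground = (-1.900, 0.000) m/s.
Velocity relative to ground = (0.000, -8.700) + (-1.900, 0.000) = (-1.900, -8.700) m/s.
Speed = |(-1.900, -8.700)| = 8.905 m/s.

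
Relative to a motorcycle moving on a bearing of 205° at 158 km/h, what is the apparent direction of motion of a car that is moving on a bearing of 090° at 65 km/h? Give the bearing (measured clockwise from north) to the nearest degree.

Taking east as x and north as y: car velocity = (65.000, 0.000) km/h; motorcycle velocity = (-66.774, -143.197) km/h.
Velocity of car relative to motorcycle = (65.000, 0.000) − (-66.774, -143.197) = (131.774, 143.197) km/h.
Bearing = atan2(131.77, 143.20) = 42.62° clockwise from north.

043°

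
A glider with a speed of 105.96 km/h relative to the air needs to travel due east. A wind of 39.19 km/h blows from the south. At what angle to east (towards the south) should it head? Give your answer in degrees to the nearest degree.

The wind pushes perpendicular to the desired track; the heading must have a component into the wind equal to 39.19 km/h: 105.96 sin θ = 39.19.
sin θ = 0.3699, so θ = 21.707°.

22°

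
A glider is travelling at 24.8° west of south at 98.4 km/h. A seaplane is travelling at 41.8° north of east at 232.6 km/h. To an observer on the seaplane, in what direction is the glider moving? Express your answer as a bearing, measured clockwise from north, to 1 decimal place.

221.3°

Taking east as x and north as y: glider velocity = (-41.274, -89.325) km/h; seaplane velocity = (173.398, 155.035) km/h.
Velocity of glider relative to seaplane = (-41.274, -89.325) − (173.398, 155.035) = (-214.672, -244.361) km/h.
Bearing = atan2(-214.67, -244.36) = 221.30° clockwise from north.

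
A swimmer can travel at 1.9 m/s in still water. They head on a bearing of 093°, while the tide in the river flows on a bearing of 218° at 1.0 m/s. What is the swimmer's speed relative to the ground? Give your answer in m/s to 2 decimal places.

Taking east as x and north as y: velocity relative to the water = (1.897, -0.099) m/s; the water relative to ground = (-0.616, -0.788) m/s.
Velocity relative to ground = (1.897, -0.099) + (-0.616, -0.788) = (1.282, -0.887) m/s.
Speed = |(1.282, -0.887)| = 1.559 m/s.

1.56 m/s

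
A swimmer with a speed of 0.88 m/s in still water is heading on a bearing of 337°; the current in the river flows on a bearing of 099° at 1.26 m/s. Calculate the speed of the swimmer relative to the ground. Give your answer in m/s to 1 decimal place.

Taking east as x and north as y: velocity relative to the water = (-0.344, 0.810) m/s; the water relative to ground = (1.244, -0.197) m/s.
Velocity relative to ground = (-0.344, 0.810) + (1.244, -0.197) = (0.901, 0.613) m/s.
Speed = |(0.901, 0.613)| = 1.089 m/s.

1.1 m/s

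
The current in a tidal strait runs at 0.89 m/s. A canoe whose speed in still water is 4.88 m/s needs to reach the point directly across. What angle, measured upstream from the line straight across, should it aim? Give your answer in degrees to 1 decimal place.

To cancel the current, the upstream component of the canoe's velocity must equal the flow: 4.88 sin θ = 0.89.
sin θ = 0.89 / 4.88 = 0.1824.
θ = arcsin(0.1824) = 10.508°.

10.5°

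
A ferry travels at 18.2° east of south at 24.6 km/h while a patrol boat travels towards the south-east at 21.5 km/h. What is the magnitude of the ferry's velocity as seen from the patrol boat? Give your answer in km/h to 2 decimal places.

11.10 km/h

Taking east as x and north as y: ferry velocity = (7.683, -23.369) km/h; patrol boat velocity = (15.203, -15.203) km/h.
Velocity of ferry relative to patrol boat = (7.683, -23.369) − (15.203, -15.203) = (-7.519, -8.167) km/h.
Magnitude = |(-7.519, -8.167)| = 11.101 km/h.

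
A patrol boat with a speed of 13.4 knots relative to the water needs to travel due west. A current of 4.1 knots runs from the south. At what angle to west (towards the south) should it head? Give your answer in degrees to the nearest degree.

The current pushes perpendicular to the desired track; the heading must have a component into the current equal to 4.1 knots: 13.4 sin θ = 4.1.
sin θ = 0.3060, so θ = 17.817°.

18°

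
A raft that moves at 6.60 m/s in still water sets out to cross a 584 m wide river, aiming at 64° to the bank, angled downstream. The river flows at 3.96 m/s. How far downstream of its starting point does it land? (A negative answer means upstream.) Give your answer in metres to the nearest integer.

Perpendicular speed = 5.932 m/s; crossing time = 584 / 5.932 = 98.448 s.
Net downstream speed = 6.853 m/s.
Drift = 6.853 × 98.448 = 674.692 m (downstream).

675 m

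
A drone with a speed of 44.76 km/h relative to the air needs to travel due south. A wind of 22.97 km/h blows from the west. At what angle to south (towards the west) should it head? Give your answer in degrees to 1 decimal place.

The wind pushes perpendicular to the desired track; the heading must have a component into the wind equal to 22.97 km/h: 44.76 sin θ = 22.97.
sin θ = 0.5132, so θ = 30.876°.

30.9°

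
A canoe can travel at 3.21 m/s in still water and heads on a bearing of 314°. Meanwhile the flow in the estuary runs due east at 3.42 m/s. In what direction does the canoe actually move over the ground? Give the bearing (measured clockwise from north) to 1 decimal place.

Taking east as x and north as y: velocity relative to the water = (-2.309, 2.230) m/s; the water relative to ground = (3.420, 0.000) m/s.
Velocity relative to ground = (-2.309, 2.230) + (3.420, 0.000) = (1.111, 2.230) m/s.
Bearing = atan2(1.11, 2.23) = 26.48° clockwise from north.

026.5°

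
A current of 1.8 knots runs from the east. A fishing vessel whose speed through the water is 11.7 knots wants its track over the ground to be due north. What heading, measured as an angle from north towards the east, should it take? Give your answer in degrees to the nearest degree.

9°

The current pushes perpendicular to the desired track; the heading must have a component into the current equal to 1.8 knots: 11.7 sin θ = 1.8.
sin θ = 0.1538, so θ = 8.850°.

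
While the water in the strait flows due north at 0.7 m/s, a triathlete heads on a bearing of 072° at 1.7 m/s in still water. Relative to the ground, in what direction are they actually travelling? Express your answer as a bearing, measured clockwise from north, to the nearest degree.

053°

Taking east as x and north as y: velocity relative to the water = (1.617, 0.525) m/s; the water relative to ground = (0.000, 0.700) m/s.
Velocity relative to ground = (1.617, 0.525) + (0.000, 0.700) = (1.617, 1.225) m/s.
Bearing = atan2(1.62, 1.23) = 52.84° clockwise from north.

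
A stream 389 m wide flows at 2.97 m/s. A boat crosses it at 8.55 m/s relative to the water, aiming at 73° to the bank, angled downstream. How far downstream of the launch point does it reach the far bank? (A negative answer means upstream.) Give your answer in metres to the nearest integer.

Perpendicular speed = 8.176 m/s; crossing time = 389 / 8.176 = 47.576 s.
Net downstream speed = 5.470 m/s.
Drift = 5.470 × 47.576 = 260.230 m (downstream).

260 m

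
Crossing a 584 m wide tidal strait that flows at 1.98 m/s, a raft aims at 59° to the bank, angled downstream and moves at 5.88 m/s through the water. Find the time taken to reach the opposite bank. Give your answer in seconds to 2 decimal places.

115.87 s

The component of the raft's velocity perpendicular to the bank is 5.88 × sin 59° = 5.040 m/s.
The current is parallel to the bank, so it does not affect the crossing time.
Time = 584 / 5.040 = 115.870 s.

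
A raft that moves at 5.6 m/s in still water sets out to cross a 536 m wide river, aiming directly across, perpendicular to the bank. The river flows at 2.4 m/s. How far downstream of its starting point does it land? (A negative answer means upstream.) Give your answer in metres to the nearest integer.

230 m

Perpendicular speed = 5.600 m/s; crossing time = 536 / 5.600 = 95.714 s.
Net downstream speed = 2.400 m/s.
Drift = 2.400 × 95.714 = 229.714 m (downstream).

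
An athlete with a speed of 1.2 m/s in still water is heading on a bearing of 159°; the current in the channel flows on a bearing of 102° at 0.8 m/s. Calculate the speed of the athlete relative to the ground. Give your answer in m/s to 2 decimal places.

Taking east as x and north as y: velocity relative to the water = (0.430, -1.120) m/s; the water relative to ground = (0.783, -0.166) m/s.
Velocity relative to ground = (0.430, -1.120) + (0.783, -0.166) = (1.213, -1.287) m/s.
Speed = |(1.213, -1.287)| = 1.768 m/s.

1.77 m/s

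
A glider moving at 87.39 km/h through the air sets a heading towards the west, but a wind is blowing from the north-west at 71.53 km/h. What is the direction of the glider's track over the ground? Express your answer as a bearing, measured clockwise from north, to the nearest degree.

216°

Taking east as x and north as y: velocity relative to the air = (-87.390, 0.000) km/h; the air relative to ground = (50.579, -50.579) km/h.
Velocity relative to ground = (-87.390, 0.000) + (50.579, -50.579) = (-36.811, -50.579) km/h.
Bearing = atan2(-36.81, -50.58) = 216.05° clockwise from north.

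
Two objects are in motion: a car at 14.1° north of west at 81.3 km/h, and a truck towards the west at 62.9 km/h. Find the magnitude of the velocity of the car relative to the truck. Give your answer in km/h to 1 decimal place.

25.4 km/h

Taking east as x and north as y: car velocity = (-78.851, 19.806) km/h; truck velocity = (-62.900, 0.000) km/h.
Velocity of car relative to truck = (-78.851, 19.806) − (-62.900, 0.000) = (-15.951, 19.806) km/h.
Magnitude = |(-15.951, 19.806)| = 25.430 km/h.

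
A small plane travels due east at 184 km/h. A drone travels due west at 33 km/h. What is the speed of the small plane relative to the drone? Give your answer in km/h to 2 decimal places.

217.00 km/h

Taking east as x and north as y: small plane velocity = (184.000, 0.000) km/h; drone velocity = (-33.000, 0.000) km/h.
Velocity of small plane relative to drone = (184.000, 0.000) − (-33.000, 0.000) = (217.000, 0.000) km/h.
Magnitude = |(217.000, 0.000)| = 217.000 km/h.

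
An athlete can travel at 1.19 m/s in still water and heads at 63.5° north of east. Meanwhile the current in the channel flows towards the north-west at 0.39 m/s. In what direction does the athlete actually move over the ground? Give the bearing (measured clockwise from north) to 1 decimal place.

010.8°

Taking east as x and north as y: velocity relative to the water = (0.531, 1.065) m/s; the water relative to ground = (-0.276, 0.276) m/s.
Velocity relative to ground = (0.531, 1.065) + (-0.276, 0.276) = (0.255, 1.341) m/s.
Bearing = atan2(0.26, 1.34) = 10.78° clockwise from north.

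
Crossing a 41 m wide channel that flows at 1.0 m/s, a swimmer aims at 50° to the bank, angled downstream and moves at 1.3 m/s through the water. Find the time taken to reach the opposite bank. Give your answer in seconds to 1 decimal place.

41.2 s

The component of the swimmer's velocity perpendicular to the bank is 1.3 × sin 50° = 0.996 m/s.
The flow acts along the bank and has no component across it.
Time = 41 / 0.996 = 41.171 s.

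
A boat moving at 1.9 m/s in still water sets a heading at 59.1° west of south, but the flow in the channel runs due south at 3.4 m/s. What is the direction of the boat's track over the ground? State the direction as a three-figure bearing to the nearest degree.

200°

Taking east as x and north as y: velocity relative to the water = (-1.630, -0.976) m/s; the water relative to ground = (0.000, -3.400) m/s.
Velocity relative to ground = (-1.630, -0.976) + (0.000, -3.400) = (-1.630, -4.376) m/s.
Bearing = atan2(-1.63, -4.38) = 200.43° clockwise from north.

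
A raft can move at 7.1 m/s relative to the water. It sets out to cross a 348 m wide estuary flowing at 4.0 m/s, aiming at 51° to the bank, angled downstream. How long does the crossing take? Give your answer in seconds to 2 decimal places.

The component of the raft's velocity perpendicular to the bank is 7.1 × sin 51° = 5.518 m/s.
The flow acts along the bank and has no component across it.
Time = 348 / 5.518 = 63.069 s.

63.07 s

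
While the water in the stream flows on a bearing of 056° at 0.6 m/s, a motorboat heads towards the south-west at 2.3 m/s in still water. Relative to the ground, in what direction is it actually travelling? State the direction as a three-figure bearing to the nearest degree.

Taking east as x and north as y: velocity relative to the water = (-1.626, -1.626) m/s; the water relative to ground = (0.497, 0.336) m/s.
Velocity relative to ground = (-1.626, -1.626) + (0.497, 0.336) = (-1.129, -1.291) m/s.
Bearing = atan2(-1.13, -1.29) = 221.17° clockwise from north.

221°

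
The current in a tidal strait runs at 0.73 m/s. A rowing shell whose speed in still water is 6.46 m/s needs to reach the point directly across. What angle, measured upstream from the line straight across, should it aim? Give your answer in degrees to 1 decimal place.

6.5°

To cancel the current, the upstream component of the rowing shell's velocity must equal the flow: 6.46 sin θ = 0.73.
sin θ = 0.73 / 6.46 = 0.1130.
θ = arcsin(0.1130) = 6.488°.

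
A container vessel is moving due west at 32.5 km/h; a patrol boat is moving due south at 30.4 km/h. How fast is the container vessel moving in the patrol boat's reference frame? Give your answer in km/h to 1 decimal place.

Taking east as x and north as y: container vessel velocity = (-32.500, 0.000) km/h; patrol boat velocity = (0.000, -30.400) km/h.
Velocity of container vessel relative to patrol boat = (-32.500, 0.000) − (0.000, -30.400) = (-32.500, 30.400) km/h.
Magnitude = |(-32.500, 30.400)| = 44.502 km/h.

44.5 km/h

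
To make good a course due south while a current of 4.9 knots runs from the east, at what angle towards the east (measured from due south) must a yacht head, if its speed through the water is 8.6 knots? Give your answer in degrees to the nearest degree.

The current pushes perpendicular to the desired track; the heading must have a component into the current equal to 4.9 knots: 8.6 sin θ = 4.9.
sin θ = 0.5698, so θ = 34.734°.

35°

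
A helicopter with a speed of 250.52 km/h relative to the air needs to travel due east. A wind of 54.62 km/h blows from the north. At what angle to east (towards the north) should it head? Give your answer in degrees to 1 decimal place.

12.6°

The wind pushes perpendicular to the desired track; the heading must have a component into the wind equal to 54.62 km/h: 250.52 sin θ = 54.62.
sin θ = 0.2180, so θ = 12.593°.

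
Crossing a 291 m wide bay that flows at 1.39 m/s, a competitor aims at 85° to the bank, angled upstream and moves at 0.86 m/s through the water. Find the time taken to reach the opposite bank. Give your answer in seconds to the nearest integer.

340 s

The component of the competitor's velocity perpendicular to the bank is 0.86 × sin 85° = 0.857 m/s.
The current is parallel to the bank, so it does not affect the crossing time.
Time = 291 / 0.857 = 339.665 s.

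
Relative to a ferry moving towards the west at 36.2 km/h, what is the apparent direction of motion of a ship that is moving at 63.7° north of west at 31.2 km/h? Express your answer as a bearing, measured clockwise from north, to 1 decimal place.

038.7°

Taking east as x and north as y: ship velocity = (-13.824, 27.970) km/h; ferry velocity = (-36.200, 0.000) km/h.
Velocity of ship relative to ferry = (-13.824, 27.970) − (-36.200, 0.000) = (22.376, 27.970) km/h.
Bearing = atan2(22.38, 27.97) = 38.66° clockwise from north.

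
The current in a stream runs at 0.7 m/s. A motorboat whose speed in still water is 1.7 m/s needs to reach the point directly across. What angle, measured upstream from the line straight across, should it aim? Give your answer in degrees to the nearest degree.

24°

To cancel the current, the upstream component of the motorboat's velocity must equal the flow: 1.7 sin θ = 0.7.
sin θ = 0.7 / 1.7 = 0.4118.
θ = arcsin(0.4118) = 24.316°.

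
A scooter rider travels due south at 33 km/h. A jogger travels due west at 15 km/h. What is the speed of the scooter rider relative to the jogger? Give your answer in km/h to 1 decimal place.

36.2 km/h

Taking east as x and north as y: scooter rider velocity = (0.000, -33.000) km/h; jogger velocity = (-15.000, 0.000) km/h.
Velocity of scooter rider relative to jogger = (0.000, -33.000) − (-15.000, 0.000) = (15.000, -33.000) km/h.
Magnitude = |(15.000, -33.000)| = 36.249 km/h.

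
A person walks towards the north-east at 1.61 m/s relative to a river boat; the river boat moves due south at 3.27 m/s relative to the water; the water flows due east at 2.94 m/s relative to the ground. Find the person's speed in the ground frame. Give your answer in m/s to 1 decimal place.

In east/north components (m/s): person relative to river boat = (1.138, 1.138); river boat relative to water = (0.000, -3.270); water relative to ground = (2.940, 0.000).
Sum = (4.078, -2.132) m/s.
Speed = |(4.078, -2.132)| = 4.602 m/s.

4.6 m/s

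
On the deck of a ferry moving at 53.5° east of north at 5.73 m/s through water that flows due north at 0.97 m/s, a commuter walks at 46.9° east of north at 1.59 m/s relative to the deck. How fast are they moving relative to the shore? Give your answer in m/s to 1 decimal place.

7.9 m/s

In east/north components (m/s): commuter relative to ferry = (1.161, 1.086); ferry relative to water = (4.606, 3.408); water relative to ground = (0.000, 0.970).
Sum = (5.767, 5.465) m/s.
Speed = |(5.767, 5.465)| = 7.945 m/s.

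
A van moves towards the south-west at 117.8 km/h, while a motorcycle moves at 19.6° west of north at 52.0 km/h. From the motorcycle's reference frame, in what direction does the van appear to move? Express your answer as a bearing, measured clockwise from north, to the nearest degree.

206°

Taking east as x and north as y: van velocity = (-83.297, -83.297) km/h; motorcycle velocity = (-17.443, 48.987) km/h.
Velocity of van relative to motorcycle = (-83.297, -83.297) − (-17.443, 48.987) = (-65.854, -132.284) km/h.
Bearing = atan2(-65.85, -132.28) = 206.47° clockwise from north.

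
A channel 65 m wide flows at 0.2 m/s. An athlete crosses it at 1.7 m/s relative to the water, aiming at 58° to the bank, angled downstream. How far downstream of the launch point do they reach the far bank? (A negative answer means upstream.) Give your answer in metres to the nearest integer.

50 m

Perpendicular speed = 1.442 m/s; crossing time = 65 / 1.442 = 45.086 s.
Net downstream speed = 1.101 m/s.
Drift = 1.101 × 45.086 = 49.634 m (downstream).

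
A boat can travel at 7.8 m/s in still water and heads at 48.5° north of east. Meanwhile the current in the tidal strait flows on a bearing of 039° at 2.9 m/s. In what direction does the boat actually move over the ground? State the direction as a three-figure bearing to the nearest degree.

041°

Taking east as x and north as y: velocity relative to the water = (5.168, 5.842) m/s; the water relative to ground = (1.825, 2.254) m/s.
Velocity relative to ground = (5.168, 5.842) + (1.825, 2.254) = (6.993, 8.096) m/s.
Bearing = atan2(6.99, 8.10) = 40.82° clockwise from north.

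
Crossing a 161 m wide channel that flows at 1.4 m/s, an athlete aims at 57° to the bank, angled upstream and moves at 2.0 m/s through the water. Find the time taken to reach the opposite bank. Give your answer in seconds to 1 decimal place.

The component of the athlete's velocity perpendicular to the bank is 2.0 × sin 57° = 1.677 m/s.
Only the cross-stream component determines the crossing time; the current contributes nothing perpendicular to the bank.
Time = 161 / 1.677 = 95.985 s.

96.0 s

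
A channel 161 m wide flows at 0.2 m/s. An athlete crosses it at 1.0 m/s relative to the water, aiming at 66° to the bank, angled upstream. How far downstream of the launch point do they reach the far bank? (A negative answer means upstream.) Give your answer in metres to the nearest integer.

-36 m

Perpendicular speed = 0.914 m/s; crossing time = 161 / 0.914 = 176.236 s.
Net downstream speed = -0.207 m/s.
Drift = -0.207 × 176.236 = -36.435 m (upstream).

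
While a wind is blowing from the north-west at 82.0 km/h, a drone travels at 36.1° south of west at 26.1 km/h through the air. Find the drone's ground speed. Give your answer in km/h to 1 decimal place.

82.1 km/h

Taking east as x and north as y: velocity relative to the air = (-21.089, -15.378) km/h; the air relative to ground = (57.983, -57.983) km/h.
Velocity relative to ground = (-21.089, -15.378) + (57.983, -57.983) = (36.894, -73.361) km/h.
Speed = |(36.894, -73.361)| = 82.116 km/h.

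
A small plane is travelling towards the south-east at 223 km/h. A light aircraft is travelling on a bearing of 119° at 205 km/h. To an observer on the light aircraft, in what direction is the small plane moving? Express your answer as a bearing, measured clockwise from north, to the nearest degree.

Taking east as x and north as y: small plane velocity = (157.685, -157.685) km/h; light aircraft velocity = (179.297, -99.386) km/h.
Velocity of small plane relative to light aircraft = (157.685, -157.685) − (179.297, -99.386) = (-21.612, -58.299) km/h.
Bearing = atan2(-21.61, -58.30) = 200.34° clockwise from north.

200°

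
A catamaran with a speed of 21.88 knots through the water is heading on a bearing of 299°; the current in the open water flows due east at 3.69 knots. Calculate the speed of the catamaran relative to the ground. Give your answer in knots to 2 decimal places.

Taking east as x and north as y: velocity relative to the water = (-19.137, 10.608) knots; the water relative to ground = (3.690, 0.000) knots.
Velocity relative to ground = (-19.137, 10.608) + (3.690, 0.000) = (-15.447, 10.608) knots.
Speed = |(-15.447, 10.608)| = 18.738 knots.

18.74 knots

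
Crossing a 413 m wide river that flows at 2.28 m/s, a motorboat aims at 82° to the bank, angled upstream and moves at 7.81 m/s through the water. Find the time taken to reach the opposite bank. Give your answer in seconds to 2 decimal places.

53.40 s

The component of the motorboat's velocity perpendicular to the bank is 7.81 × sin 82° = 7.734 m/s.
The flow acts along the bank and has no component across it.
Time = 413 / 7.734 = 53.401 s.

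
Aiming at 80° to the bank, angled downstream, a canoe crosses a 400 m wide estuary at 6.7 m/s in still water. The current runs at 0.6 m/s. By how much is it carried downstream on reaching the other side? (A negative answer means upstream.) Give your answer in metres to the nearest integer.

107 m

Perpendicular speed = 6.598 m/s; crossing time = 400 / 6.598 = 60.622 s.
Net downstream speed = 1.763 m/s.
Drift = 1.763 × 60.622 = 106.904 m (downstream).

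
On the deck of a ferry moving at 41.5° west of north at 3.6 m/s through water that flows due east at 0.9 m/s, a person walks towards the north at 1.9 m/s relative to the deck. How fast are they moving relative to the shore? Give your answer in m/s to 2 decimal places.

In east/north components (m/s): person relative to ferry = (0.000, 1.900); ferry relative to water = (-2.385, 2.696); water relative to ground = (0.900, 0.000).
Sum = (-1.485, 4.596) m/s.
Speed = |(-1.485, 4.596)| = 4.830 m/s.

4.83 m/s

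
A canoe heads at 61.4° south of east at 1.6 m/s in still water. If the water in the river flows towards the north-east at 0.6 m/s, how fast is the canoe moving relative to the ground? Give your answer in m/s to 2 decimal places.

1.54 m/s

Taking east as x and north as y: velocity relative to the water = (0.766, -1.405) m/s; the water relative to ground = (0.424, 0.424) m/s.
Velocity relative to ground = (0.766, -1.405) + (0.424, 0.424) = (1.190, -0.981) m/s.
Speed = |(1.190, -0.981)| = 1.542 m/s.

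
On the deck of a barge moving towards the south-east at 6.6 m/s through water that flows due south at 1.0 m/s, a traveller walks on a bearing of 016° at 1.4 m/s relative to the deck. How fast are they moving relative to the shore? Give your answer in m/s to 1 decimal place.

In east/north components (m/s): traveller relative to barge = (0.386, 1.346); barge relative to water = (4.667, -4.667); water relative to ground = (0.000, -1.000).
Sum = (5.053, -4.321) m/s.
Speed = |(5.053, -4.321)| = 6.649 m/s.

6.6 m/s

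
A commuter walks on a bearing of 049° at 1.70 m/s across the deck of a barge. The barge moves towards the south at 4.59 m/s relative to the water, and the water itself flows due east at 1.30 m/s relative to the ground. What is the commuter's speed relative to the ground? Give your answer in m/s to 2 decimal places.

4.33 m/s

In east/north components (m/s): commuter relative to barge = (1.283, 1.115); barge relative to water = (0.000, -4.590); water relative to ground = (1.300, 0.000).
Sum = (2.583, -3.475) m/s.
Speed = |(2.583, -3.475)| = 4.330 m/s.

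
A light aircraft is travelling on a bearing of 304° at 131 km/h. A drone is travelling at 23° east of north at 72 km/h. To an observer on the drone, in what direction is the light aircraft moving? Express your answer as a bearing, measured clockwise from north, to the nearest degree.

Taking east as x and north as y: light aircraft velocity = (-108.604, 73.254) km/h; drone velocity = (28.133, 66.276) km/h.
Velocity of light aircraft relative to drone = (-108.604, 73.254) − (28.133, 66.276) = (-136.737, 6.978) km/h.
Bearing = atan2(-136.74, 6.98) = 272.92° clockwise from north.

273°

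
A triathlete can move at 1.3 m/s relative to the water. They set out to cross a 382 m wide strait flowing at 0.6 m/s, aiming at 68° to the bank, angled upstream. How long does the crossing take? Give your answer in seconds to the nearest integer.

The component of the triathlete's velocity perpendicular to the bank is 1.3 × sin 68° = 1.205 m/s.
The current is parallel to the bank, so it does not affect the crossing time.
Time = 382 / 1.205 = 316.923 s.

317 s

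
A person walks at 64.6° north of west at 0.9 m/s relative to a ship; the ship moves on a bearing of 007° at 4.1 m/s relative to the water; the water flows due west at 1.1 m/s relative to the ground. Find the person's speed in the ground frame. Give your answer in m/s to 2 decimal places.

4.98 m/s

In east/north components (m/s): person relative to ship = (-0.386, 0.813); ship relative to water = (0.500, 4.069); water relative to ground = (-1.100, 0.000).
Sum = (-0.986, 4.882) m/s.
Speed = |(-0.986, 4.882)| = 4.981 m/s.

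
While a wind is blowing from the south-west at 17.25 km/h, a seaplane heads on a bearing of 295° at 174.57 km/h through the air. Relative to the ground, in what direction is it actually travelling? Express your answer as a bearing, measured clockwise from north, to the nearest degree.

Taking east as x and north as y: velocity relative to the air = (-158.214, 73.776) km/h; the air relative to ground = (12.198, 12.198) km/h.
Velocity relative to ground = (-158.214, 73.776) + (12.198, 12.198) = (-146.017, 85.974) km/h.
Bearing = atan2(-146.02, 85.97) = 300.49° clockwise from north.

300°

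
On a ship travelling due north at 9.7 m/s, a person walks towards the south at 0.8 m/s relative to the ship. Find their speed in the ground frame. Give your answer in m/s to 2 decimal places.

8.90 m/s

Taking east as x and north as y: ship velocity = (0.000, 9.700) m/s; person velocity relative to ship = (0.000, -0.800) m/s.
Velocity relative to ground = (0.000, 9.700) + (0.000, -0.800) = (0.000, 8.900) m/s.
Speed = |(0.000, 8.900)| = 8.900 m/s.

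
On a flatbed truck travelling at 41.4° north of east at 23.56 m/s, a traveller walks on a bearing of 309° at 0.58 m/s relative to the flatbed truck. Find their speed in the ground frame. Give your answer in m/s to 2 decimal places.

23.47 m/s

Taking east as x and north as y: flatbed truck velocity = (17.673, 15.581) m/s; traveller velocity relative to flatbed truck = (-0.451, 0.365) m/s.
Velocity relative to ground = (17.673, 15.581) + (-0.451, 0.365) = (17.222, 15.946) m/s.
Speed = |(17.222, 15.946)| = 23.470 m/s.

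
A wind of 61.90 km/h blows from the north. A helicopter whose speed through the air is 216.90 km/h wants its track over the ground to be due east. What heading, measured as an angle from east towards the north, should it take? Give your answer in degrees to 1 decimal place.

The wind pushes perpendicular to the desired track; the heading must have a component into the wind equal to 61.90 km/h: 216.90 sin θ = 61.90.
sin θ = 0.2854, so θ = 16.582°.

16.6°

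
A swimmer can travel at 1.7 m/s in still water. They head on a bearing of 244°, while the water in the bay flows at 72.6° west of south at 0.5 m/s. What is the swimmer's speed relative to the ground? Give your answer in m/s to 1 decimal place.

Taking east as x and north as y: velocity relative to the water = (-1.528, -0.745) m/s; the water relative to ground = (-0.477, -0.150) m/s.
Velocity relative to ground = (-1.528, -0.745) + (-0.477, -0.150) = (-2.005, -0.895) m/s.
Speed = |(-2.005, -0.895)| = 2.196 m/s.

2.2 m/s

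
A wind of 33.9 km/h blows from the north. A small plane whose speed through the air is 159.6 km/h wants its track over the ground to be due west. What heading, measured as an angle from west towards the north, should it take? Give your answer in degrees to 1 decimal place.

The wind pushes perpendicular to the desired track; the heading must have a component into the wind equal to 33.9 km/h: 159.6 sin θ = 33.9.
sin θ = 0.2124, so θ = 12.263°.

12.3°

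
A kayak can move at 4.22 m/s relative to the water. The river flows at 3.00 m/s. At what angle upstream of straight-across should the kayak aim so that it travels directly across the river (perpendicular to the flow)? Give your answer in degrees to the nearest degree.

To cancel the current, the upstream component of the kayak's velocity must equal the flow: 4.22 sin θ = 3.00.
sin θ = 3.00 / 4.22 = 0.7109.
θ = arcsin(0.7109) = 45.308°.

45°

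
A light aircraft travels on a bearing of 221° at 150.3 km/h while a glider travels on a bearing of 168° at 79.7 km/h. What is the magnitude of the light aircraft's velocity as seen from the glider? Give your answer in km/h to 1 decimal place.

120.5 km/h

Taking east as x and north as y: light aircraft velocity = (-98.606, -113.433) km/h; glider velocity = (16.571, -77.958) km/h.
Velocity of light aircraft relative to glider = (-98.606, -113.433) − (16.571, -77.958) = (-115.176, -35.474) km/h.
Magnitude = |(-115.176, -35.474)| = 120.516 km/h.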